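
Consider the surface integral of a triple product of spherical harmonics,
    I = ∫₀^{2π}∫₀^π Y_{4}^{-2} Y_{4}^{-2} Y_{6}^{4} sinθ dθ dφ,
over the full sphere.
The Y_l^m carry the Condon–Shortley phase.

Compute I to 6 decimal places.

0.159678

Checks pass: Σm=0; 14 even; l₃=6∈[0,8].
(2·4+1)(2·4+1)(2·6+1) = 1053
Δ: 2! 6! 6! / 15! → 1/1261260
sum: t=0:+1/4608 t=1:−1/1296 t=2:+1/4608 = -7/20736
3j²(4 4 6; 0 0 0) = Δ·Π!·Σ² = 20/1287  (sign -1)
sum: t=0:+1/69120 t=1:−1/14400 t=2:+1/69120 = -7/172800
3j²(4 4 6; -2 -2 4) = Δ·Π!·Σ² = 14/715  (sign -1)
combine: 4πI² = 1053·20/1287·14/715 = 504/1573
take √, sign +1: I = 0.15967833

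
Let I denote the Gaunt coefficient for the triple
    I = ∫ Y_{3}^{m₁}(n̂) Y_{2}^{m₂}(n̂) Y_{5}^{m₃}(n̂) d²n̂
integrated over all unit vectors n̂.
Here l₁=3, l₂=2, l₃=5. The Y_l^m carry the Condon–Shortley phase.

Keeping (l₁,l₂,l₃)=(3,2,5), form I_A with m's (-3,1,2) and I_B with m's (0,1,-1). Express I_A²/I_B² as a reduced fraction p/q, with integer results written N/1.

7/80

Same 3,2,5: normalisation and zero-m 3j drop out of the ratio.
A: Δ: 0! 6! 4! / 11! → 1/2310; sum: t=0:+1/4320 = 1/4320; 3j²(3 2 5; -3 1 2) = Δ·Π!·Σ² = 1/330  (sign -1)
B: Δ: 0! 6! 4! / 11! → 1/2310; sum: t=0:+1/216 = 1/216; 3j²(3 2 5; 0 1 -1) = Δ·Π!·Σ² = 8/231  (sign +1)
I_A²/I_B² = (1/330)/(8/231) = 7/80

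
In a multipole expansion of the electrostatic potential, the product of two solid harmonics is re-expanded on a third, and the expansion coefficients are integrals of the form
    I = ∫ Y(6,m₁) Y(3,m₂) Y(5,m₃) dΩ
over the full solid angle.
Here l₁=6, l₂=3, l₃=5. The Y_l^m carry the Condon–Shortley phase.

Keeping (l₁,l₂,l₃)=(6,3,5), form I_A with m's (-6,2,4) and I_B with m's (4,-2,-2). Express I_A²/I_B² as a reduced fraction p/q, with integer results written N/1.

Same 6,3,5: normalisation and zero-m 3j drop out of the ratio.
A: Δ: 4! 8! 2! / 15! → 1/675675; sum: t=4:+1/967680 = 1/967680; 3j²(6 3 5; -6 2 4) = Δ·Π!·Σ² = 3/91  (sign -1)
B: Δ: 4! 8! 2! / 15! → 1/675675; sum: t=0:+1/34560 t=1:−1/60480 = 1/80640; 3j²(6 3 5; 4 -2 -2) = Δ·Π!·Σ² = 6/1001  (sign -1)
I_A²/I_B² = (3/91)/(6/1001) = 11/2

11/2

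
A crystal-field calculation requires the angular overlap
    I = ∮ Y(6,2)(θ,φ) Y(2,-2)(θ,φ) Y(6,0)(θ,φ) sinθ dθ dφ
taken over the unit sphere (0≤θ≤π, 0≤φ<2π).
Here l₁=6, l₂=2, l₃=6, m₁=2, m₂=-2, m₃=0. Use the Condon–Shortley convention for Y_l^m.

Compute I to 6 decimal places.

Rules hold: Σm=0, L=14 even, 4≤6≤8.
N = 13·5·13 = 845
Δ = 2!·10!·2!/15! = 1/90090
Racah Σ t=0..2: t=0:+1/69120 t=1:−1/14400 t=2:+1/69120 = -7/172800
⇒ 3j(6 2 6; 0 0 0)² = 14/715, sgn -1
Racah Σ t=0..0: t=0:+1/69120 = 1/69120
⇒ 3j(6 2 6; 2 -2 0)² = 4/143, sgn +1
4πI² = N·(3j₀)²·(3jₘ)² = 56/121
I = -1·√(0.46281/4π) = -0.19190947

-0.191909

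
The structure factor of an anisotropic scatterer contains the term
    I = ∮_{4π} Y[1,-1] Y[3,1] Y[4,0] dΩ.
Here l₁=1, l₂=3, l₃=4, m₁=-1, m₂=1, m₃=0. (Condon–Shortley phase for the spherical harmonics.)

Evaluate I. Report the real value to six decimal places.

0.150786

Checks pass: Σm=0; 8 even; l₃=4∈[2,4].
(2·1+1)(2·3+1)(2·4+1) = 189
Δ: 0! 2! 6! / 9! → 1/252
sum: t=0:+1/36 = 1/36
3j²(1 3 4; 0 0 0) = Δ·Π!·Σ² = 4/63  (sign +1)
sum: t=0:+1/96 = 1/96
3j²(1 3 4; -1 1 0) = Δ·Π!·Σ² = 1/42  (sign +1)
combine: 4πI² = 189·4/63·1/42 = 2/7
take √, sign +1: I = 0.15078601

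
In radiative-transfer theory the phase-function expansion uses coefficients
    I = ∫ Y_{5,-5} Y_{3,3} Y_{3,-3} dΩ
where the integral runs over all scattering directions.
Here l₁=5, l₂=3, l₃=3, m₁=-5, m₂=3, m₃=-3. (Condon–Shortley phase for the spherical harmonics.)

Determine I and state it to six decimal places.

0.000000

Σmᵢ = -5 ≠ 0, so the φ-integral vanishes; I = 0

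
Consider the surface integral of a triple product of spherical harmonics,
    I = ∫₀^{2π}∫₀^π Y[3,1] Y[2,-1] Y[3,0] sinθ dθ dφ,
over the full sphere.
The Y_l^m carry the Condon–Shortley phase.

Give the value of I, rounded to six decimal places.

Rules hold: Σm=0, L=8 even, 1≤3≤5.
N = 7·5·7 = 245
Δ = 2!·4!·2!/9! = 1/3780
Racah Σ t=0..2: t=0:+1/24 t=1:−1/4 t=2:+1/24 = -1/6
⇒ 3j(3 2 3; 0 0 0)² = 4/105, sgn +1
Racah Σ t=0..1: t=0:+1/8 t=1:−1/12 = 1/24
⇒ 3j(3 2 3; 1 -1 0)² = 1/210, sgn -1
4πI² = N·(3j₀)²·(3jₘ)² = 2/45
I = -1·√(0.0444444/4π) = -0.05947080

-0.059471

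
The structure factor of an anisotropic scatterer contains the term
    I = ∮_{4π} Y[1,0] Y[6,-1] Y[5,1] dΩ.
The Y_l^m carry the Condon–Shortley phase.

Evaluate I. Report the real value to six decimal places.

Checks pass: Σm=0; 12 even; l₃=5∈[5,7].
(2·1+1)(2·6+1)(2·5+1) = 429
Δ: 2! 0! 10! / 13! → 1/858
sum: t=1:−1/14400 = -1/14400
3j²(1 6 5; 0 0 0) = Δ·Π!·Σ² = 6/143  (sign +1)
sum: t=1:−1/17280 = -1/17280
3j²(1 6 5; 0 -1 1) = Δ·Π!·Σ² = 35/858  (sign -1)
combine: 4πI² = 429·6/143·35/858 = 105/143
take √, sign -1: I = -0.24172507

-0.241725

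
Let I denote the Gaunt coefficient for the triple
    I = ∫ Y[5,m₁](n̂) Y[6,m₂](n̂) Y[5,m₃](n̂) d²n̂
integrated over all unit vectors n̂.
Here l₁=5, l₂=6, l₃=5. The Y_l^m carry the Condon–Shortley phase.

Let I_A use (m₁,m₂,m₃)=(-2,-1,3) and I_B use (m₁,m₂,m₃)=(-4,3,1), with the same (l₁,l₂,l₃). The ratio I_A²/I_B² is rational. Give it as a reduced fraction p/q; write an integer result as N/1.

l's match ⇒ only the (l;m) 3-j factors differ between A and B.
A: triangle coeff Δ(5,6,5) = 1/28588560; Σ_t [3,5]: t=3:−1/41472 t=4:+1/34560 t=5:−1/345600 = 1/518400; (3j)²=7/36465 [(5 6 5; -2 -1 3)], sign=+1
B: triangle coeff Δ(5,6,5) = 1/28588560; Σ_t [5,6]: t=5:−1/138240 t=6:+1/155520 = -1/1244160; (3j)²=3/9724 [(5 6 5; -4 3 1)], sign=-1
I_A²/I_B² = (7/36465)/(3/9724) = 28/45

28/45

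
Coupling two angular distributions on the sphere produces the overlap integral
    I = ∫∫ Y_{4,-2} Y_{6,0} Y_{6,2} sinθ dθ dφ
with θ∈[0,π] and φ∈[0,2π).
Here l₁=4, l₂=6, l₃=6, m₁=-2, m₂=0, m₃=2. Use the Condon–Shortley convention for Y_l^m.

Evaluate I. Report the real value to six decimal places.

m-sum 0 ✓  L=16 even ✓  2≤6≤10 ✓
Π(2lᵢ+1) = 9×13×13 = 1521
triangle coeff Δ(4,6,6) = 1/15315300
Σ_t [0,4]: t=0:+1/829440 t=1:−1/25920 t=2:+1/9216 t=3:−1/25920 t=4:+1/829440 = 7/207360
(3j)²=28/2431 [(4 6 6; 0 0 0)], sign=+1
Σ_t [2,4]: t=2:+1/55296 t=3:−1/25920 t=4:+1/138240 = -11/829440
(3j)²=11/1326 [(4 6 6; -2 0 2)], sign=-1
⇒ 4πI² = 42/289
I = (-1)√(42/289/(4π)) = -0.10754019

-0.107540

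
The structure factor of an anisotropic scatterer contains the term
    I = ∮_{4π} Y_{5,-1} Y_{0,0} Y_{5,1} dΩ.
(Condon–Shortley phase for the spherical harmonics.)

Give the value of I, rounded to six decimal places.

m-sum 0 ✓  L=10 even ✓  5≤5≤5 ✓
Π(2lᵢ+1) = 11×1×11 = 121
triangle coeff Δ(5,0,5) = 1/11
Σ_t [0,0]: t=0:+1/14400 = 1/14400
(3j)²=1/11 [(5 0 5; 0 0 0)], sign=-1
Σ_t [0,0]: t=0:+1/17280 = 1/17280
(3j)²=1/11 [(5 0 5; -1 0 1)], sign=+1
⇒ 4πI² = 1/1
I = (-1)√(1/1/(4π)) = -0.28209479

-0.282095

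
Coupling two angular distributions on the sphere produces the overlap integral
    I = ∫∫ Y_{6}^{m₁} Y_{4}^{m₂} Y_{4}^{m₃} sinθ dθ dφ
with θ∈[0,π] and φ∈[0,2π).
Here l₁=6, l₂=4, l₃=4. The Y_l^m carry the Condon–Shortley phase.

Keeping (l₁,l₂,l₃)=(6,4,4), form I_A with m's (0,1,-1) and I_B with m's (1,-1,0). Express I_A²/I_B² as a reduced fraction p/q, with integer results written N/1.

1/210

l's match ⇒ only the (l;m) 3-j factors differ between A and B.
A: triangle coeff Δ(6,4,4) = 1/1261260; Σ_t [3,5]: t=3:−1/2592 t=4:+1/2304 t=5:−1/28800 = 7/518400; (3j)²=1/25740 [(6 4 4; 0 1 -1)], sign=-1
B: triangle coeff Δ(6,4,4) = 1/1261260; Σ_t [1,3]: t=1:−1/11520 t=2:+1/1728 t=3:−1/3456 = 7/34560; (3j)²=7/858 [(6 4 4; 1 -1 0)], sign=+1
I_A²/I_B² = (1/25740)/(7/858) = 1/210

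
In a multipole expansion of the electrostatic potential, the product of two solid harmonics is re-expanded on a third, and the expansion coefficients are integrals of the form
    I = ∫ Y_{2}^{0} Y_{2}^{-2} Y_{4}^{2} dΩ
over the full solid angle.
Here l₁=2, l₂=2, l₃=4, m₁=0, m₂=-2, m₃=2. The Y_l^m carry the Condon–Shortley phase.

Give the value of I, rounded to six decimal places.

0.156078

Checks pass: Σm=0; 8 even; l₃=4∈[0,4].
(2·2+1)(2·2+1)(2·4+1) = 225
Δ: 0! 4! 4! / 9! → 1/630
sum: t=0:+1/16 = 1/16
3j²(2 2 4; 0 0 0) = Δ·Π!·Σ² = 2/35  (sign +1)
sum: t=0:+1/96 = 1/96
3j²(2 2 4; 0 -2 2) = Δ·Π!·Σ² = 1/42  (sign +1)
combine: 4πI² = 225·2/35·1/42 = 15/49
take √, sign +1: I = 0.15607835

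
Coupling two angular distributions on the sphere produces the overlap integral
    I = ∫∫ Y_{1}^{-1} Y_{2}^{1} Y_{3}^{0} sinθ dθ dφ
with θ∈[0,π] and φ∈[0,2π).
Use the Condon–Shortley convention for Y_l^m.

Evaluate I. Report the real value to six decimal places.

Rules hold: Σm=0, L=6 even, 1≤3≤3.
N = 3·5·7 = 105
Δ = 0!·2!·4!/7! = 1/105
Racah Σ t=0..0: t=0:+1/4 = 1/4
⇒ 3j(1 2 3; 0 0 0)² = 3/35, sgn -1
Racah Σ t=0..0: t=0:+1/12 = 1/12
⇒ 3j(1 2 3; -1 1 0)² = 1/35, sgn -1
4πI² = N·(3j₀)²·(3jₘ)² = 9/35
I = +1·√(0.257143/4π) = 0.14304817

0.143048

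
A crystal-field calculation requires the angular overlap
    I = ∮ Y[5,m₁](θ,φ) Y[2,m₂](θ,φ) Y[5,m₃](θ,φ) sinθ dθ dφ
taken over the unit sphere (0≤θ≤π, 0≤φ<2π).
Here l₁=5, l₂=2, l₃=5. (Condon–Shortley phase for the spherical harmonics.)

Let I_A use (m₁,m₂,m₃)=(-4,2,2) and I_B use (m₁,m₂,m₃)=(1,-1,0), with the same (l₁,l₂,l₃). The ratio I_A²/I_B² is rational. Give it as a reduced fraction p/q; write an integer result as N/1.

72/5

Same 5,2,5: normalisation and zero-m 3j drop out of the ratio.
A: Δ: 2! 8! 2! / 13! → 1/38610; sum: t=2:+1/20160 = 1/20160; 3j²(5 2 5; -4 2 2) = Δ·Π!·Σ² = 12/715  (sign -1)
B: Δ: 2! 8! 2! / 13! → 1/38610; sum: t=0:+1/1152 t=1:−1/1440 = 1/5760; 3j²(5 2 5; 1 -1 0) = Δ·Π!·Σ² = 1/858  (sign -1)
I_A²/I_B² = (12/715)/(1/858) = 72/5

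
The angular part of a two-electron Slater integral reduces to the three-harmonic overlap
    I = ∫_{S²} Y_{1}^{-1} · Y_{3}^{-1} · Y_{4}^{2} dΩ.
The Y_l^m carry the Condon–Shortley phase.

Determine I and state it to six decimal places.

0.238414

Rules hold: Σm=0, L=8 even, 2≤4≤4.
N = 3·7·9 = 189
Δ = 0!·2!·6!/9! = 1/252
Racah Σ t=0..0: t=0:+1/36 = 1/36
⇒ 3j(1 3 4; 0 0 0)² = 4/63, sgn +1
Racah Σ t=0..0: t=0:+1/96 = 1/96
⇒ 3j(1 3 4; -1 -1 2)² = 5/84, sgn +1
4πI² = N·(3j₀)²·(3jₘ)² = 5/7
I = +1·√(0.714286/4π) = 0.23841361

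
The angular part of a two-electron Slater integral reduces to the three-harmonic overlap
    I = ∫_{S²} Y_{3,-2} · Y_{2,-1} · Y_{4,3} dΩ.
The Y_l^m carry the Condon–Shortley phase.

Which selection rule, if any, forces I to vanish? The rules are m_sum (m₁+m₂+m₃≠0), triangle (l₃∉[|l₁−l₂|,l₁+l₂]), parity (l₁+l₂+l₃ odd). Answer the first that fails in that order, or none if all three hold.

azimuthal sum: -2 − 1 + 3 = 0  ✓
1 ≤ 4 ≤ 5 (triangle on l)  ✓
L = 3 + 2 + 4 = 9 (odd)  ✗

parity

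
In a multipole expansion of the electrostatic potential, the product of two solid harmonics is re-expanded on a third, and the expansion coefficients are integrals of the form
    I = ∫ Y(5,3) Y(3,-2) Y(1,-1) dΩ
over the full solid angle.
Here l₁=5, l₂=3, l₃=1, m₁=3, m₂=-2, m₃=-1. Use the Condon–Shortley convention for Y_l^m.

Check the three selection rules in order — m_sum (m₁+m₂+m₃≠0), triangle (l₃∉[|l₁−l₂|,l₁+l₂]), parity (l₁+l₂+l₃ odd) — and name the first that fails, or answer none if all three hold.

Σmᵢ = 0  ✓
l₃∈[|l₁−l₂|,l₁+l₂]=[2,8], have l₃=1  ✗
Σlᵢ = 9 ⇒ odd

triangle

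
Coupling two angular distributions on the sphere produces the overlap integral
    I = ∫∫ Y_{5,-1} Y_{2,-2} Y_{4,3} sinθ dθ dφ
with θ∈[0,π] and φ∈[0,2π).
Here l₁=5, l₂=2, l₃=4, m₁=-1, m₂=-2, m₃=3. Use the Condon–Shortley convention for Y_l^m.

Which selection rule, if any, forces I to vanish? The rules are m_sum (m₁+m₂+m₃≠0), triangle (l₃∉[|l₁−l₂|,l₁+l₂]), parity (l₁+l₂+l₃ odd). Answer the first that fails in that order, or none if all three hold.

Σmᵢ = 0  ✓
l₃∈[|l₁−l₂|,l₁+l₂]=[3,7], have l₃=4  ✓
Σlᵢ = 11 ⇒ odd  ✗

parity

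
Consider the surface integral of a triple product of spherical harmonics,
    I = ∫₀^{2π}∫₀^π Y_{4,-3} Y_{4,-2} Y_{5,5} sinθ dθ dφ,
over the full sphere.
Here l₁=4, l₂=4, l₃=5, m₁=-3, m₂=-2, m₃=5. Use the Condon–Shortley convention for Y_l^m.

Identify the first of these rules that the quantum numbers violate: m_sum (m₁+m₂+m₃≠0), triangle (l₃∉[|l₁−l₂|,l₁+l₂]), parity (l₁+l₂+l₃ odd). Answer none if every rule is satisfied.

parity

azimuthal sum: -3 − 2 + 5 = 0  ✓
0 ≤ 5 ≤ 8 (triangle on l)  ✓
L = 4 + 4 + 5 = 13 (odd)  ✗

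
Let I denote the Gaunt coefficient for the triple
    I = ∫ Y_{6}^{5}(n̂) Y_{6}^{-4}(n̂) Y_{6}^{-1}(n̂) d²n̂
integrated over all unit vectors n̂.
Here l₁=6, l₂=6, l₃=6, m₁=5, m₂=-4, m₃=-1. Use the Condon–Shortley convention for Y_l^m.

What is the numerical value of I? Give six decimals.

0.130527

Checks pass: Σm=0; 18 even; l₃=6∈[0,12].
(2·6+1)(2·6+1)(2·6+1) = 2197
Δ: 6! 6! 6! / 19! → 1/325909584
sum: t=0:+1/373248000 t=1:−1/1728000 t=2:+1/110592 t=3:−1/46656 t=4:+1/110592 t=5:−1/1728000 t=6:+1/373248000 = -7/1555200
3j²(6 6 6; 0 0 0) = Δ·Π!·Σ² = 400/46189  (sign -1)
sum: t=0:+1/4147200 t=1:−1/10368000 = 1/6912000
3j²(6 6 6; 5 -4 -1) = Δ·Π!·Σ² = 189/16796  (sign -1)
combine: 4πI² = 2197·400/46189·189/16796 = 245700/1147619
take √, sign +1: I = 0.13052653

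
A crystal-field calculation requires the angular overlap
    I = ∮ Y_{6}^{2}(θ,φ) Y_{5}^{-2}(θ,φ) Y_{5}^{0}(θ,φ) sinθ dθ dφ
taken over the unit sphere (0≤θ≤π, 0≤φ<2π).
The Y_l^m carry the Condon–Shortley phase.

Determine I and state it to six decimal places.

-0.043391

Checks pass: Σm=0; 16 even; l₃=5∈[1,11].
(2·6+1)(2·5+1)(2·5+1) = 1573
Δ: 6! 6! 4! / 17! → 1/28588560
sum: t=1:−1/345600 t=2:+1/13824 t=3:−1/5184 t=4:+1/13824 t=5:−1/345600 = -7/129600
3j²(6 5 5; 0 0 0) = Δ·Π!·Σ² = 80/7293  (sign +1)
sum: t=0:+1/207360 t=1:−1/17280 t=2:+1/13824 t=3:−1/103680 = 1/103680
3j²(6 5 5; 2 -2 0) = Δ·Π!·Σ² = 10/7293  (sign -1)
combine: 4πI² = 1573·80/7293·10/7293 = 800/33813
take √, sign -1: I = -0.04339086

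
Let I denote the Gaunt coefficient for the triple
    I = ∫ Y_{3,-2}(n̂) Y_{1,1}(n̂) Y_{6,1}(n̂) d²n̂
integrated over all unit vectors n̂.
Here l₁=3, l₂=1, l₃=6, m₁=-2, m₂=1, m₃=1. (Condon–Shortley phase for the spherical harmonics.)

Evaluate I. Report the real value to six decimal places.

0.000000

|3−1|≤6≤3+1 violated ⇒ I = 0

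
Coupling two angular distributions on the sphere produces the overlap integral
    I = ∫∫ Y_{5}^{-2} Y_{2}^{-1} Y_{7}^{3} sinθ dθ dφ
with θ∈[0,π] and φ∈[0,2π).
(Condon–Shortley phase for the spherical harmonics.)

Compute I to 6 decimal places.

-0.248277

m-sum 0 ✓  L=14 even ✓  3≤7≤7 ✓
Π(2lᵢ+1) = 11×5×15 = 825
triangle coeff Δ(5,2,7) = 1/15015
Σ_t [0,0]: t=0:+1/57600 = 1/57600
(3j)²=21/715 [(5 2 7; 0 0 0)], sign=-1
Σ_t [0,0]: t=0:+1/181440 = 1/181440
(3j)²=32/1001 [(5 2 7; -2 -1 3)], sign=+1
⇒ 4πI² = 1440/1859
I = (-1)√(1440/1859/(4π)) = -0.24827707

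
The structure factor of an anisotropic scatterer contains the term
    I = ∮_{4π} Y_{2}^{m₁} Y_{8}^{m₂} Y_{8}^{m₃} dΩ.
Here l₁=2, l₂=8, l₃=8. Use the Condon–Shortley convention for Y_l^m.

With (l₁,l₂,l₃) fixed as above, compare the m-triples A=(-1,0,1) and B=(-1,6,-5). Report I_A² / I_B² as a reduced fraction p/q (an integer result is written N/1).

12/847

Same 2,8,8: normalisation and zero-m 3j drop out of the ratio.
A: Δ: 2! 2! 14! / 19! → 1/348840; sum: t=1:−1/50803200 t=2:+1/58060800 = -1/406425600; 3j²(2 8 8; -1 0 1) = Δ·Π!·Σ² = 1/3230  (sign +1)
B: Δ: 2! 2! 14! / 19! → 1/348840; sum: t=1:−1/12454041600 t=2:+1/1916006400 = 1/2264371200; 3j²(2 8 8; -1 6 -5) = Δ·Π!·Σ² = 847/38760  (sign -1)
I_A²/I_B² = (1/3230)/(847/38760) = 12/847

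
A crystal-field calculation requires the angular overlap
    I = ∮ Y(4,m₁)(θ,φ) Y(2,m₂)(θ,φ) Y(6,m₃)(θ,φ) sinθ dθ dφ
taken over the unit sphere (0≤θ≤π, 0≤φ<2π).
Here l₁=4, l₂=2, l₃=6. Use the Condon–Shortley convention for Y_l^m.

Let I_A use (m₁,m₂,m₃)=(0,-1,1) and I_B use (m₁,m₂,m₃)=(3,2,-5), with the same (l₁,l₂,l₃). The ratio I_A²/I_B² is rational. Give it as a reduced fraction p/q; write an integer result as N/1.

35/66

Same 4,2,6: normalisation and zero-m 3j drop out of the ratio.
A: Δ: 0! 8! 4! / 13! → 1/6435; sum: t=0:+1/3456 = 1/3456; 3j²(4 2 6; 0 -1 1) = Δ·Π!·Σ² = 35/1287  (sign -1)
B: Δ: 0! 8! 4! / 13! → 1/6435; sum: t=0:+1/120960 = 1/120960; 3j²(4 2 6; 3 2 -5) = Δ·Π!·Σ² = 2/39  (sign -1)
I_A²/I_B² = (35/1287)/(2/39) = 35/66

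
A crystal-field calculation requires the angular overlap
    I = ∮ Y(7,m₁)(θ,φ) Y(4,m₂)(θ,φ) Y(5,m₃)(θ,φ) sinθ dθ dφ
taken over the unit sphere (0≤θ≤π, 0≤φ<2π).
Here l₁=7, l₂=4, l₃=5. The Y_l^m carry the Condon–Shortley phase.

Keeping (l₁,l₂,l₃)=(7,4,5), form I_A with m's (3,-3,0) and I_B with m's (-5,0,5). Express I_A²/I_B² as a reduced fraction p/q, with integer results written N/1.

2401/4455

l's match ⇒ only the (l;m) 3-j factors differ between A and B.
A: triangle coeff Δ(7,4,5) = 1/6126120; Σ_t [0,1]: t=0:+1/414720 t=1:−1/172800 = -7/2073600; (3j)²=343/29172 [(7 4 5; 3 -3 0)], sign=+1
B: triangle coeff Δ(7,4,5) = 1/6126120; Σ_t [4,4]: t=4:+1/3870720 = 1/3870720; (3j)²=135/6188 [(7 4 5; -5 0 5)], sign=+1
I_A²/I_B² = (343/29172)/(135/6188) = 2401/4455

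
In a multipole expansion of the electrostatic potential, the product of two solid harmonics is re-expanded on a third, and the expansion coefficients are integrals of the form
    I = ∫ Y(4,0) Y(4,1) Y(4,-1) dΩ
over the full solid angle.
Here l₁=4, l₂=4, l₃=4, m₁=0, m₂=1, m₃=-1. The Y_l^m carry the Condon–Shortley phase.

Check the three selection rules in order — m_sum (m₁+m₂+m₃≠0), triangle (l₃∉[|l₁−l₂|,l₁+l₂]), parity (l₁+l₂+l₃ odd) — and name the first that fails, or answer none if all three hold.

none

m₁+m₂+m₃ = 0 + 1 − 1 = 0  ✓
triangle: |4−4|=0 ≤ l₃=4 ≤ 4+4=8  ✓
parity: l₁+l₂+l₃ = 12 is even  ✓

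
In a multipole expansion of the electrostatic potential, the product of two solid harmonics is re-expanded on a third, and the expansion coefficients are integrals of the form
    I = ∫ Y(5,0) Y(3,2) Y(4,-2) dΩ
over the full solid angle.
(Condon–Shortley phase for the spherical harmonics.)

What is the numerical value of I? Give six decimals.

-0.171327

m-sum 0 ✓  L=12 even ✓  2≤4≤8 ✓
Π(2lᵢ+1) = 11×7×9 = 693
triangle coeff Δ(5,3,4) = 1/180180
Σ_t [1,3]: t=1:−1/576 t=2:+1/144 t=3:−1/576 = 1/288
(3j)²=20/1001 [(5 3 4; 0 0 0)], sign=+1
Σ_t [3,4]: t=3:−1/576 t=4:+1/2880 = -1/720
(3j)²=80/3003 [(5 3 4; 0 2 -2)], sign=-1
⇒ 4πI² = 4800/13013
I = (-1)√(4800/13013/(4π)) = -0.17132746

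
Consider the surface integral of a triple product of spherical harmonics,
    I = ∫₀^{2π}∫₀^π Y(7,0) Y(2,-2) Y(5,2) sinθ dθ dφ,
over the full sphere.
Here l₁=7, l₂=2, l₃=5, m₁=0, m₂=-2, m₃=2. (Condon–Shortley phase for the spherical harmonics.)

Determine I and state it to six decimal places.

m-sum 0 ✓  L=14 even ✓  5≤5≤9 ✓
Π(2lᵢ+1) = 15×5×11 = 825
triangle coeff Δ(7,2,5) = 1/15015
Σ_t [2,2]: t=2:+1/57600 = 1/57600
(3j)²=21/715 [(7 2 5; 0 0 0)], sign=-1
Σ_t [0,0]: t=0:+1/725760 = 1/725760
(3j)²=1/429 [(7 2 5; 0 -2 2)], sign=-1
⇒ 4πI² = 105/1859
I = (+1)√(105/1859/(4π)) = 0.06704247

0.067042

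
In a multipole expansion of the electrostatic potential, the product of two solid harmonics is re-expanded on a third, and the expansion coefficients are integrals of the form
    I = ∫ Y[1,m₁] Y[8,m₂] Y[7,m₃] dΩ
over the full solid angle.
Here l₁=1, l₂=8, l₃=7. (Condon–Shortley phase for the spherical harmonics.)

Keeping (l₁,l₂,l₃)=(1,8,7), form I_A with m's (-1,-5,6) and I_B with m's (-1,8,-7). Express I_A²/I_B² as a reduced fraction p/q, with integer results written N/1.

l's match ⇒ only the (l;m) 3-j factors differ between A and B.
A: triangle coeff Δ(1,8,7) = 1/2040; Σ_t [2,2]: t=2:+1/12454041600 = 1/12454041600; (3j)²=1/680 [(1 8 7; -1 -5 6)], sign=-1
B: triangle coeff Δ(1,8,7) = 1/2040; Σ_t [2,2]: t=2:+1/174356582400 = 1/174356582400; (3j)²=1/17 [(1 8 7; -1 8 -7)], sign=+1
I_A²/I_B² = (1/680)/(1/17) = 1/40

1/40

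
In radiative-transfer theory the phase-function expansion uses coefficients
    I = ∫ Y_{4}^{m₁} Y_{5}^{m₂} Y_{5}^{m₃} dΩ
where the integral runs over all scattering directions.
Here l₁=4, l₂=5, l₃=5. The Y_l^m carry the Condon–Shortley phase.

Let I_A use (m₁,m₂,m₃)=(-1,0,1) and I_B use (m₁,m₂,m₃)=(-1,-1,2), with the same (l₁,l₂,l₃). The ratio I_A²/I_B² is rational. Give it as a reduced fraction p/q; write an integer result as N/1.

6/35

Same 4,5,5: normalisation and zero-m 3j drop out of the ratio.
A: Δ: 4! 4! 6! / 15! → 1/3153150; sum: t=1:−1/6912 t=2:+1/864 t=3:−1/1152 t=4:+1/17280 = 7/34560; 3j²(4 5 5; -1 0 1) = Δ·Π!·Σ² = 1/429  (sign +1)
B: Δ: 4! 4! 6! / 15! → 1/3153150; sum: t=1:−1/5184 t=2:+1/1152 t=3:−1/2880 t=4:+1/103680 = 7/20736; 3j²(4 5 5; -1 -1 2) = Δ·Π!·Σ² = 35/2574  (sign -1)
I_A²/I_B² = (1/429)/(35/2574) = 6/35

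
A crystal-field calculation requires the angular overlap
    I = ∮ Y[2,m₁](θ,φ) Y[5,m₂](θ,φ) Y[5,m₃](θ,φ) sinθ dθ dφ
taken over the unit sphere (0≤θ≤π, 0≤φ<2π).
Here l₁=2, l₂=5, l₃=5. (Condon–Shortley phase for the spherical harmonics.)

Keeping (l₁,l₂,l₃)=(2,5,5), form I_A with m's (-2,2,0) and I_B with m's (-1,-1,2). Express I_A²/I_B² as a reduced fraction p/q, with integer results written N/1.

10/3

Shared (l₁,l₂,l₃)=(2,5,5): N and (l;000)² cancel in I_A²/I_B².
A: Δ = 2!·2!·8!/13! = 1/38610; Racah Σ t=2..2: t=2:+1/2880 = 1/2880; ⇒ 3j(2 5 5; -2 2 0)² = 14/429, sgn -1
B: Δ = 2!·2!·8!/13! = 1/38610; Racah Σ t=1..2: t=1:−1/1440 t=2:+1/2880 = -1/2880; ⇒ 3j(2 5 5; -1 -1 2)² = 7/715, sgn +1
I_A²/I_B² = (14/429)/(7/715) = 10/3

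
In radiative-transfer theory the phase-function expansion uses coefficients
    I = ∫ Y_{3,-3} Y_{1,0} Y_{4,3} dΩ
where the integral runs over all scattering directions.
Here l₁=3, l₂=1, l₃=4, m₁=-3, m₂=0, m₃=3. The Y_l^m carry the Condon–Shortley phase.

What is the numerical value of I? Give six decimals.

-0.162868

m-sum 0 ✓  L=8 even ✓  2≤4≤4 ✓
Π(2lᵢ+1) = 7×3×9 = 189
triangle coeff Δ(3,1,4) = 1/252
Σ_t [0,0]: t=0:+1/36 = 1/36
(3j)²=4/63 [(3 1 4; 0 0 0)], sign=+1
Σ_t [0,0]: t=0:+1/720 = 1/720
(3j)²=1/36 [(3 1 4; -3 0 3)], sign=-1
⇒ 4πI² = 1/3
I = (-1)√(1/3/(4π)) = -0.16286750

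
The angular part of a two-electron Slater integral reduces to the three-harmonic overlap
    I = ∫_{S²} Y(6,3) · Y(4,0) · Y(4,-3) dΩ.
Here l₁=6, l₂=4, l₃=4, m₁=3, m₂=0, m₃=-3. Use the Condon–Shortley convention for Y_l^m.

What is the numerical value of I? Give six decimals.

m-sum 0 ✓  L=14 even ✓  2≤4≤10 ✓
Π(2lᵢ+1) = 13×9×9 = 1053
triangle coeff Δ(6,4,4) = 1/1261260
Σ_t [2,4]: t=2:+1/4608 t=3:−1/1296 t=4:+1/4608 = -7/20736
(3j)²=20/1287 [(6 4 4; 0 0 0)], sign=-1
Σ_t [2,3]: t=2:+1/11520 t=3:−1/25920 = 1/20736
(3j)²=5/429 [(6 4 4; 3 0 -3)], sign=-1
⇒ 4πI² = 300/1573
I = (+1)√(300/1573/(4π)) = 0.12319450

0.123195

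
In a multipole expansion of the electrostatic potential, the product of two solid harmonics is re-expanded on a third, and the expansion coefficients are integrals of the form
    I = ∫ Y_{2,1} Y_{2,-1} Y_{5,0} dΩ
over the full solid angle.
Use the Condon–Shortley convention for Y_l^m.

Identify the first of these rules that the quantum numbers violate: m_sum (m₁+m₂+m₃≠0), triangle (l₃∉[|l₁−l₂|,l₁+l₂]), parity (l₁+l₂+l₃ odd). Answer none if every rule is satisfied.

azimuthal sum: 1 − 1 + 0 = 0  ✓
0 ≤ 5 ≤ 4 (triangle on l)  ✗
L = 2 + 2 + 5 = 9 (odd)

triangle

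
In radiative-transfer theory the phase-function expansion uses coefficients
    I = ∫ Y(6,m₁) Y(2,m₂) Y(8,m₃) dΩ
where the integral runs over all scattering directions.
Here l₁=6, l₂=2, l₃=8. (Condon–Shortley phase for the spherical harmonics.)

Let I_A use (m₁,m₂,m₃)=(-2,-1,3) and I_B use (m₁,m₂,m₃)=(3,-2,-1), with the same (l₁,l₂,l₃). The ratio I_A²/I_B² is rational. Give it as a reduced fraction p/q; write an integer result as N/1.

165/7

Shared (l₁,l₂,l₃)=(6,2,8): N and (l;000)² cancel in I_A²/I_B².
A: Δ = 0!·12!·4!/17! = 1/30940; Racah Σ t=0..0: t=0:+1/5806080 = 1/5806080; ⇒ 3j(6 2 8; -2 -1 3)² = 165/6188, sgn -1
B: Δ = 0!·12!·4!/17! = 1/30940; Racah Σ t=0..0: t=0:+1/52254720 = 1/52254720; ⇒ 3j(6 2 8; 3 -2 -1)² = 1/884, sgn -1
I_A²/I_B² = (165/6188)/(1/884) = 165/7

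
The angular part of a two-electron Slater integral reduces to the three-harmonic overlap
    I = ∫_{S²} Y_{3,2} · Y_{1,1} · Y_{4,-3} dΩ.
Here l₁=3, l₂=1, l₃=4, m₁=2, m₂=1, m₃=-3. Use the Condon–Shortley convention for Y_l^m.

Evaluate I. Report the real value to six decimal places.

-0.282095

Checks pass: Σm=0; 8 even; l₃=4∈[2,4].
(2·3+1)(2·1+1)(2·4+1) = 189
Δ: 0! 6! 2! / 9! → 1/252
sum: t=0:+1/36 = 1/36
3j²(3 1 4; 0 0 0) = Δ·Π!·Σ² = 4/63  (sign +1)
sum: t=0:+1/240 = 1/240
3j²(3 1 4; 2 1 -3) = Δ·Π!·Σ² = 1/12  (sign -1)
combine: 4πI² = 189·4/63·1/12 = 1/1
take √, sign -1: I = -0.28209479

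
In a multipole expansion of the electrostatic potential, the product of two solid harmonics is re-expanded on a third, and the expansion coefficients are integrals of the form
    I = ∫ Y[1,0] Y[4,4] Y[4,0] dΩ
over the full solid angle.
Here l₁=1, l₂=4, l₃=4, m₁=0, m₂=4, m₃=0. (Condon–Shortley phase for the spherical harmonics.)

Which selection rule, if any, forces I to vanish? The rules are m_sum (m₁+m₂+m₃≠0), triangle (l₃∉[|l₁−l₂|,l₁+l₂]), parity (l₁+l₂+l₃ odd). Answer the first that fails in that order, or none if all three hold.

m_sum

Σmᵢ = 4  ✗
l₃∈[|l₁−l₂|,l₁+l₂]=[3,5], have l₃=4
Σlᵢ = 9 ⇒ odd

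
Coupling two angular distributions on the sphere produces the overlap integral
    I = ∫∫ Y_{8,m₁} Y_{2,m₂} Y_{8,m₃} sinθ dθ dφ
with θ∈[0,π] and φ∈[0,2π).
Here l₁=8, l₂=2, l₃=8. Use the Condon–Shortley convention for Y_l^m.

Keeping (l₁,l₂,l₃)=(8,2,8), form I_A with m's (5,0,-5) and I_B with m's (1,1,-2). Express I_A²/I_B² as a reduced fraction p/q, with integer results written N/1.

l's match ⇒ only the (l;m) 3-j factors differ between A and B.
A: triangle coeff Δ(8,2,8) = 1/348840; Σ_t [0,2]: t=0:+1/958003200 t=1:−1/958003200 t=2:+1/24908083200 = 1/24908083200; (3j)²=1/38760 [(8 2 8; 5 0 -5)], sign=-1
B: triangle coeff Δ(8,2,8) = 1/348840; Σ_t [1,2]: t=1:−1/58060800 t=2:+1/87091200 = -1/174182400; (3j)²=7/2584 [(8 2 8; 1 1 -2)], sign=-1
I_A²/I_B² = (1/38760)/(7/2584) = 1/105

1/105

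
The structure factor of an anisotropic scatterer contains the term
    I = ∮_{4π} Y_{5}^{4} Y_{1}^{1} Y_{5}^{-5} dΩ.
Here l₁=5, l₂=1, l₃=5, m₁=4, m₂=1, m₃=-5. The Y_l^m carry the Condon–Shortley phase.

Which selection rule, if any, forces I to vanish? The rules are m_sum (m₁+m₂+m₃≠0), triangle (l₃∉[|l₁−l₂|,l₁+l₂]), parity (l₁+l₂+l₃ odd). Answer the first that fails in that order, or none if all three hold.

m₁+m₂+m₃ = 4 + 1 − 5 = 0  ✓
triangle: |5−1|=4 ≤ l₃=5 ≤ 5+1=6  ✓
parity: l₁+l₂+l₃ = 11 is odd  ✗

parity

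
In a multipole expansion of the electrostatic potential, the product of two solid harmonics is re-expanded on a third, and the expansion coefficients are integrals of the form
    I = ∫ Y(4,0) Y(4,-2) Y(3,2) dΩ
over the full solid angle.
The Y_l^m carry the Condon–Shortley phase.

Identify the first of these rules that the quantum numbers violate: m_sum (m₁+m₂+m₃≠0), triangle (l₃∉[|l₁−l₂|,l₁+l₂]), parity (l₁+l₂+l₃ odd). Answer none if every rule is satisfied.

parity

azimuthal sum: 0 − 2 + 2 = 0  ✓
0 ≤ 3 ≤ 8 (triangle on l)  ✓
L = 4 + 4 + 3 = 11 (odd)  ✗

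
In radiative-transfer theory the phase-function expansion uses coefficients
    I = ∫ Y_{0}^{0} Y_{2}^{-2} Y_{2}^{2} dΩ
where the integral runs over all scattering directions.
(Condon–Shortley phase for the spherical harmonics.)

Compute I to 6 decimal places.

m-sum 0 ✓  L=4 even ✓  2≤2≤2 ✓
Π(2lᵢ+1) = 1×5×5 = 25
triangle coeff Δ(0,2,2) = 1/5
Σ_t [0,0]: t=0:+1/4 = 1/4
(3j)²=1/5 [(0 2 2; 0 0 0)], sign=+1
Σ_t [0,0]: t=0:+1/24 = 1/24
(3j)²=1/5 [(0 2 2; 0 -2 2)], sign=+1
⇒ 4πI² = 1/1
I = (+1)√(1/1/(4π)) = 0.28209479

0.282095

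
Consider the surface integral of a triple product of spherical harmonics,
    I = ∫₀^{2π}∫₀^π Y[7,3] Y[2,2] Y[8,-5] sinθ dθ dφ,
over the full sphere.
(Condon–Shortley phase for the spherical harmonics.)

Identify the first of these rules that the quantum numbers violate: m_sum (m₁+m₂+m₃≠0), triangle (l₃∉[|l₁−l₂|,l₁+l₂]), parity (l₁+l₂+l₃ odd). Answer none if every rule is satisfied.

Σmᵢ = 0  ✓
l₃∈[|l₁−l₂|,l₁+l₂]=[5,9], have l₃=8  ✓
Σlᵢ = 17 ⇒ odd  ✗

parity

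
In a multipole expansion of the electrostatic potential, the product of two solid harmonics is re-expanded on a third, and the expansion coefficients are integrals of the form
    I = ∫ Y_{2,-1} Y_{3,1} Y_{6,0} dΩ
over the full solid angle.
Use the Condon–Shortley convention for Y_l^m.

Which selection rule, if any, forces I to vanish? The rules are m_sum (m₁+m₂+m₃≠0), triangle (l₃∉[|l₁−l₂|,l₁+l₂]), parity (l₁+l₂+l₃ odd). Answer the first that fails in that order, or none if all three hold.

triangle

Σmᵢ = 0  ✓
l₃∈[|l₁−l₂|,l₁+l₂]=[1,5], have l₃=6  ✗
Σlᵢ = 11 ⇒ odd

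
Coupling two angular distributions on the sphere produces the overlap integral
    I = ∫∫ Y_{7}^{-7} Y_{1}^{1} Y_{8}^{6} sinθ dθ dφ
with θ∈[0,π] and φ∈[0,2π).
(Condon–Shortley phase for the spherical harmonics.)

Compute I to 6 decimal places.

0.030597

Rules hold: Σm=0, L=16 even, 6≤8≤8.
N = 15·3·17 = 765
Δ = 0!·14!·2!/17! = 1/2040
Racah Σ t=0..0: t=0:+1/25401600 = 1/25401600
⇒ 3j(7 1 8; 0 0 0)² = 8/255, sgn +1
Racah Σ t=0..0: t=0:+1/174356582400 = 1/174356582400
⇒ 3j(7 1 8; -7 1 6)² = 1/2040, sgn +1
4πI² = N·(3j₀)²·(3jₘ)² = 1/85
I = +1·√(0.0117647/4π) = 0.03059748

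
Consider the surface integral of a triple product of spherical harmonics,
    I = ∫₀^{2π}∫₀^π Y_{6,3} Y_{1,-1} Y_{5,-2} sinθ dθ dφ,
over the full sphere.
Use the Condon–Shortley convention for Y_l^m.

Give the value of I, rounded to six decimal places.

Rules hold: Σm=0, L=12 even, 5≤5≤7.
N = 13·3·11 = 429
Δ = 2!·10!·0!/13! = 1/858
Racah Σ t=1..1: t=1:−1/14400 = -1/14400
⇒ 3j(6 1 5; 0 0 0)² = 6/143, sgn +1
Racah Σ t=0..0: t=0:+1/60480 = 1/60480
⇒ 3j(6 1 5; 3 -1 -2)² = 6/143, sgn -1
4πI² = N·(3j₀)²·(3jₘ)² = 108/143
I = -1·√(0.755245/4π) = -0.24515397

-0.245154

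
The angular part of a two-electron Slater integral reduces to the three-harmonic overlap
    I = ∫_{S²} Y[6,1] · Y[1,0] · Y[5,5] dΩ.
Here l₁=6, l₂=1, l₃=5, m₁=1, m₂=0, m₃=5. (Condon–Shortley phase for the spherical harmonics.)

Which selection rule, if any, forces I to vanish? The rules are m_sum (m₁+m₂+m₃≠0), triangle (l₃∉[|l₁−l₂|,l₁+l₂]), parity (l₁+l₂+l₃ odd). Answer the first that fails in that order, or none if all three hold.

m_sum

azimuthal sum: 1 + 0 + 5 = 6  ✗
5 ≤ 5 ≤ 7 (triangle on l)
L = 6 + 1 + 5 = 12 (even)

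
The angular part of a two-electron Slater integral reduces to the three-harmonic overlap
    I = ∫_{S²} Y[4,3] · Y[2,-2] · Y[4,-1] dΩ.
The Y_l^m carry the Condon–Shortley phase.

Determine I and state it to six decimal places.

0.159270

Rules hold: Σm=0, L=10 even, 2≤4≤6.
N = 9·5·9 = 405
Δ = 2!·6!·2!/11! = 1/13860
Racah Σ t=0..2: t=0:+1/192 t=1:−1/36 t=2:+1/192 = -5/288
⇒ 3j(4 2 4; 0 0 0)² = 20/693, sgn -1
Racah Σ t=0..0: t=0:+1/480 = 1/480
⇒ 3j(4 2 4; 3 -2 -1)² = 3/110, sgn -1
4πI² = N·(3j₀)²·(3jₘ)² = 270/847
I = +1·√(0.318772/4π) = 0.15927046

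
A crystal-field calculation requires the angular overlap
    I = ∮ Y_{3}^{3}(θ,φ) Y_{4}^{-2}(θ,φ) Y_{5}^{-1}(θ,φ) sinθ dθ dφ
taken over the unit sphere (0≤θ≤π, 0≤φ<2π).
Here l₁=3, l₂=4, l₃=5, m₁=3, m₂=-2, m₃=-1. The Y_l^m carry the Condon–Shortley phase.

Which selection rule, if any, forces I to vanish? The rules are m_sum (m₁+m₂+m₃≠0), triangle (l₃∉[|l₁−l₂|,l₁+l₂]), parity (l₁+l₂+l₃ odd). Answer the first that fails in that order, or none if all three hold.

none

m₁+m₂+m₃ = 3 − 2 − 1 = 0  ✓
triangle: |3−4|=1 ≤ l₃=5 ≤ 3+4=7  ✓
parity: l₁+l₂+l₃ = 12 is even  ✓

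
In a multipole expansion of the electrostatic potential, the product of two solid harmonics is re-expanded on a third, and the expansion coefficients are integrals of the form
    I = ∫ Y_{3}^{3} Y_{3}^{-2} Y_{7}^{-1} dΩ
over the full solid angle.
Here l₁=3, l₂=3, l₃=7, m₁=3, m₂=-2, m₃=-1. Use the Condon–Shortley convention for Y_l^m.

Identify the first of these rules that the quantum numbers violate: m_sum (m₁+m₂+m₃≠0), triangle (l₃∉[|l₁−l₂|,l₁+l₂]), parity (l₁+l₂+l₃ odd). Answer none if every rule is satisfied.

triangle

azimuthal sum: 3 − 2 − 1 = 0  ✓
0 ≤ 7 ≤ 6 (triangle on l)  ✗
L = 3 + 3 + 7 = 13 (odd)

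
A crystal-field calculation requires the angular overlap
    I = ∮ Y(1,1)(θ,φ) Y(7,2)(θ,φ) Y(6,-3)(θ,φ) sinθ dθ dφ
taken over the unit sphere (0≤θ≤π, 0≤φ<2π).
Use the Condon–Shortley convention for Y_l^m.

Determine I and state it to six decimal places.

0.110647

m-sum 0 ✓  L=14 even ✓  6≤6≤8 ✓
Π(2lᵢ+1) = 3×15×13 = 585
triangle coeff Δ(1,7,6) = 1/1365
Σ_t [1,1]: t=1:−1/518400 = -1/518400
(3j)²=7/195 [(1 7 6; 0 0 0)], sign=-1
Σ_t [0,0]: t=0:+1/4354560 = 1/4354560
(3j)²=2/273 [(1 7 6; 1 2 -3)], sign=-1
⇒ 4πI² = 2/13
I = (+1)√(2/13/(4π)) = 0.11064668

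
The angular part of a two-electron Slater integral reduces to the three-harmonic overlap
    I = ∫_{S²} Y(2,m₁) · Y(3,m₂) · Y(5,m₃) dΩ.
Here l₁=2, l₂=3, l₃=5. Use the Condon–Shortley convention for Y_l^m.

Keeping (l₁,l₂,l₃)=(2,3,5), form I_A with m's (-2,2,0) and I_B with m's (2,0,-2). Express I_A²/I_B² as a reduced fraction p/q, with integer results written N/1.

l's match ⇒ only the (l;m) 3-j factors differ between A and B.
A: triangle coeff Δ(2,3,5) = 1/2310; Σ_t [0,0]: t=0:+1/2880 = 1/2880; (3j)²=1/462 [(2 3 5; -2 2 0)], sign=-1
B: triangle coeff Δ(2,3,5) = 1/2310; Σ_t [0,0]: t=0:+1/864 = 1/864; (3j)²=1/66 [(2 3 5; 2 0 -2)], sign=-1
I_A²/I_B² = (1/462)/(1/66) = 1/7

1/7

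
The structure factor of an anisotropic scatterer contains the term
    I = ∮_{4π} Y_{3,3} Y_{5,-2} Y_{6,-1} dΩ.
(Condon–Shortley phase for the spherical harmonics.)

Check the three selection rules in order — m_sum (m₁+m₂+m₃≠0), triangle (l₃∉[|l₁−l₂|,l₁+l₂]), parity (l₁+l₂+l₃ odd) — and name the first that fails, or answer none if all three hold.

none

azimuthal sum: 3 − 2 − 1 = 0  ✓
2 ≤ 6 ≤ 8 (triangle on l)  ✓
L = 3 + 5 + 6 = 14 (even)  ✓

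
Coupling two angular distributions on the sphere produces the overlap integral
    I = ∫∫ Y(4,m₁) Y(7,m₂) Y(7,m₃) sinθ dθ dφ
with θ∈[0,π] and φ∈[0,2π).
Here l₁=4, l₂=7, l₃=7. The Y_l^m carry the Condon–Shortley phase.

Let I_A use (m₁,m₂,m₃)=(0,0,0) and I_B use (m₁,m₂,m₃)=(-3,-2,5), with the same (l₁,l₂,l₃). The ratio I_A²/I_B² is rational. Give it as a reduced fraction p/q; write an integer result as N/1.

Shared (l₁,l₂,l₃)=(4,7,7): N and (l;000)² cancel in I_A²/I_B².
A: Δ = 4!·4!·10!/19! = 1/58198140; Racah Σ t=0..4: t=0:+1/17418240 t=1:−1/622080 t=2:+1/230400 t=3:−1/622080 t=4:+1/17418240 = 1/806400; ⇒ 3j(4 7 7; 0 0 0)² = 2268/230945, sgn -1
B: Δ = 4!·4!·10!/19! = 1/58198140; Racah Σ t=3..4: t=3:−1/11612160 t=4:+1/52254720 = -1/14929920; ⇒ 3j(4 7 7; -3 -2 5)² = 1225/75582, sgn -1
I_A²/I_B² = (2268/230945)/(1225/75582) = 5832/9625

5832/9625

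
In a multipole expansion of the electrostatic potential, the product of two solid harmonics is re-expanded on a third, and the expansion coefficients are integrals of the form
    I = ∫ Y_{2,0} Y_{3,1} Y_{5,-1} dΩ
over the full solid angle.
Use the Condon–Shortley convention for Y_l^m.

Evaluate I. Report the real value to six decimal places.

Checks pass: Σm=0; 10 even; l₃=5∈[1,5].
(2·2+1)(2·3+1)(2·5+1) = 385
Δ: 0! 4! 6! / 11! → 1/2310
sum: t=0:+1/144 = 1/144
3j²(2 3 5; 0 0 0) = Δ·Π!·Σ² = 10/231  (sign -1)
sum: t=0:+1/192 = 1/192
3j²(2 3 5; 0 1 -1) = Δ·Π!·Σ² = 3/77  (sign +1)
combine: 4πI² = 385·10/231·3/77 = 50/77
take √, sign -1: I = -0.22731846

-0.227318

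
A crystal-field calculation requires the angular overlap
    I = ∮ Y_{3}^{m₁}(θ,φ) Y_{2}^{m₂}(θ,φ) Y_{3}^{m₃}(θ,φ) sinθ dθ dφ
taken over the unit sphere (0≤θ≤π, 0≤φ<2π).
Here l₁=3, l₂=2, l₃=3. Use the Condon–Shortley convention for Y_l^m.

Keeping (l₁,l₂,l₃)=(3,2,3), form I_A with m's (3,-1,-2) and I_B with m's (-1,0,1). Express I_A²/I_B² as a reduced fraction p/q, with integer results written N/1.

l's match ⇒ only the (l;m) 3-j factors differ between A and B.
A: triangle coeff Δ(3,2,3) = 1/3780; Σ_t [0,0]: t=0:+1/48 = 1/48; (3j)²=5/84 [(3 2 3; 3 -1 -2)], sign=-1
B: triangle coeff Δ(3,2,3) = 1/3780; Σ_t [0,2]: t=0:+1/96 t=1:−1/6 t=2:+1/16 = -3/32; (3j)²=3/140 [(3 2 3; -1 0 1)], sign=-1
I_A²/I_B² = (5/84)/(3/140) = 25/9

25/9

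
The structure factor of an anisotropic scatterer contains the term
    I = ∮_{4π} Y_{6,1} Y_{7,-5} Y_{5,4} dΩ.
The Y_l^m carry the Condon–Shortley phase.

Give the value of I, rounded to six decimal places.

0.125584

Checks pass: Σm=0; 18 even; l₃=5∈[1,13].
(2·6+1)(2·7+1)(2·5+1) = 2145
Δ: 8! 4! 6! / 19! → 1/174594420
sum: t=2:+1/4147200 t=3:−1/207360 t=4:+1/82944 t=5:−1/207360 t=6:+1/4147200 = 1/345600
3j²(6 7 5; 0 0 0) = Δ·Π!·Σ² = 420/46189  (sign -1)
sum: t=1:−1/14515200 t=2:+1/6220800 = 1/10886400
3j²(6 7 5; 1 -5 4) = Δ·Π!·Σ² = 128/12597  (sign -1)
combine: 4πI² = 2145·420/46189·128/12597 = 268800/1356277
take √, sign +1: I = 0.12558434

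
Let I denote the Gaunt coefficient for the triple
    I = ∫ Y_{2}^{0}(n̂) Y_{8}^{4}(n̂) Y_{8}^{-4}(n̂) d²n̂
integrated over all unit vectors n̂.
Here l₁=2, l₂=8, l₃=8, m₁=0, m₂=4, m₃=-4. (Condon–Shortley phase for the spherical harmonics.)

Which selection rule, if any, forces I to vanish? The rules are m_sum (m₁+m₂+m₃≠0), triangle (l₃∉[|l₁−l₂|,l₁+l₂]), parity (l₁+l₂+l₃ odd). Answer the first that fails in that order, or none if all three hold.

Σmᵢ = 0  ✓
l₃∈[|l₁−l₂|,l₁+l₂]=[6,10], have l₃=8  ✓
Σlᵢ = 18 ⇒ even  ✓

none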